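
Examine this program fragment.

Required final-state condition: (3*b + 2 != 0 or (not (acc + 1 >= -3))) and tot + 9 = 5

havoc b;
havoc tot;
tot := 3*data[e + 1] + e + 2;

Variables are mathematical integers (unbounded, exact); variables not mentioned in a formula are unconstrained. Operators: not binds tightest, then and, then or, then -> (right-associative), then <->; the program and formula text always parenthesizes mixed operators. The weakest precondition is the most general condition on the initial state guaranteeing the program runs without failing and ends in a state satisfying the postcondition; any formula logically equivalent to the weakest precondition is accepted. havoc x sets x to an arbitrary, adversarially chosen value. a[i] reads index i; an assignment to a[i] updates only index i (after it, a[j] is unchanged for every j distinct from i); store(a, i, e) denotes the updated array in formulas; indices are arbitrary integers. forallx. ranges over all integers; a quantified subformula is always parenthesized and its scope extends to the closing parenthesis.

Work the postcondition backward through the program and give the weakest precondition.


Working backward. After the program, the postcondition (3*b + 2 != 0 or (not (acc + 1 >= -3))) and tot + 9 = 5 must hold; in canonical form it is (3*b != -2 or (not (acc >= -4))) and tot = -4.
Before tot := 3*data[e + 1] + e + 2: (3*b != -2 or (not (acc >= -4))) and 3*data[e + 1] + e = -6
Before havoc tot: (3*b != -2 or (not (acc >= -4))) and 3*data[e + 1] + e = -6
Before havoc b: forall b_1. ((3*b_1 != -2 or (not (acc >= -4))) and 3*data[e + 1] + e = -6)
Answer: WP = forall b_1. ((3*b_1 != -2 or (not (acc >= -4))) and 3*data[e + 1] + e = -6)


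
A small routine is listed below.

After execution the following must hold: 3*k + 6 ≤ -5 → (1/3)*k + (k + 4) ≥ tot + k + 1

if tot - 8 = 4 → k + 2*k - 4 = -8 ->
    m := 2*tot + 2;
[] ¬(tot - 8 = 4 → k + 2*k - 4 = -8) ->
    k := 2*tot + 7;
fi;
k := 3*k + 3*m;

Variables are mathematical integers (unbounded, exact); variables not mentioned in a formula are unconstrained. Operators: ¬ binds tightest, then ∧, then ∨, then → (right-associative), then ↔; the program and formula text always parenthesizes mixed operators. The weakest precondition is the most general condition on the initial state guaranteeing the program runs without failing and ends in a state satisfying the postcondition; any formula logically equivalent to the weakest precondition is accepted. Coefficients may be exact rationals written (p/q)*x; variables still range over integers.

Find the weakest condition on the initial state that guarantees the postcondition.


Working backward. After the program, the postcondition 3*k + 6 ≤ -5 → (1/3)*k + (k + 4) ≥ tot + k + 1 must hold; in canonical form it is 3*k ≤ -11 → (1/3)*k ≥ tot - 3.
Before k := 3*k + 3*m: 9*k + 9*m ≤ -11 → k + m ≥ tot - 3
Then branch requires 9*k + 18*tot ≤ -29 → k + tot ≥ -5; else branch requires 9*m + 18*tot ≤ -74 → m + tot ≥ -10.
Before the if: ((tot = 12 → 3*k = -4) → (9*k + 18*tot ≤ -29 → k + tot ≥ -5)) ∧ ((¬(tot = 12 → 3*k = -4)) → (9*m + 18*tot ≤ -74 → m + tot ≥ -10))
Answer: WP = ((tot = 12 → 3*k = -4) → (9*k + 18*tot ≤ -29 → k + tot ≥ -5)) ∧ ((¬(tot = 12 → 3*k = -4)) → (9*m + 18*tot ≤ -74 → m + tot ≥ -10))


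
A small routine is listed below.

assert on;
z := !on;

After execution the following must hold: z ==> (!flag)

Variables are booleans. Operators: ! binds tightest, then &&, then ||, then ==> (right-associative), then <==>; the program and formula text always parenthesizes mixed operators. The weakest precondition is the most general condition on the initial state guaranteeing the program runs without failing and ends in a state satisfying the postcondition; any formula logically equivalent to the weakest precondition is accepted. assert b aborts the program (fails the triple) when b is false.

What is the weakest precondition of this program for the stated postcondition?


Working backward. After the program, z ==> (!flag) must hold.
Before z := !on: (!on) ==> (!flag)
Before assert on: on && ((!on) ==> (!flag))
Answer: WP = on && ((!on) ==> (!flag))


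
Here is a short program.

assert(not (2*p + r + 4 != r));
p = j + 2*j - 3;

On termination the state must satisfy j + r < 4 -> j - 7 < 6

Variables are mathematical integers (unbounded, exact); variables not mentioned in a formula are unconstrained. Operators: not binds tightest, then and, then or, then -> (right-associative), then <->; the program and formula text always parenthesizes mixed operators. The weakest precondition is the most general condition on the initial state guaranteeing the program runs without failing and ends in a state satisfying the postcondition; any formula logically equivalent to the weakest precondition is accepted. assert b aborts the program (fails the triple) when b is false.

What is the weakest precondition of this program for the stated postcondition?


Working backward. After the program, the postcondition j + r < 4 -> j - 7 < 6 must hold; in canonical form it is j + r < 4 -> j < 13.
Before p := j + 2*j - 3: j + r < 4 -> j < 13
Before assert not (2*p + r + 4 != r): (not (2*p != -4)) and (j + r < 4 -> j < 13)
Answer: WP = (not (2*p != -4)) and (j + r < 4 -> j < 13)


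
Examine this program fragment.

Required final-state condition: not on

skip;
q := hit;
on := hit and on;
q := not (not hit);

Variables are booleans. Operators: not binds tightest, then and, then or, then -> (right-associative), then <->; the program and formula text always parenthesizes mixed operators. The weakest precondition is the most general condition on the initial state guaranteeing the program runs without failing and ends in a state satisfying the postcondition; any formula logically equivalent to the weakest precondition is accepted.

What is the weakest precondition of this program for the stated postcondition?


Working backward. After the program, not on must hold.
Before q := not (not hit): not on
Before on := hit and on: not (hit and on)
Before q := hit: not (hit and on)
Before skip: not (hit and on)
Answer: WP = not (hit and on)


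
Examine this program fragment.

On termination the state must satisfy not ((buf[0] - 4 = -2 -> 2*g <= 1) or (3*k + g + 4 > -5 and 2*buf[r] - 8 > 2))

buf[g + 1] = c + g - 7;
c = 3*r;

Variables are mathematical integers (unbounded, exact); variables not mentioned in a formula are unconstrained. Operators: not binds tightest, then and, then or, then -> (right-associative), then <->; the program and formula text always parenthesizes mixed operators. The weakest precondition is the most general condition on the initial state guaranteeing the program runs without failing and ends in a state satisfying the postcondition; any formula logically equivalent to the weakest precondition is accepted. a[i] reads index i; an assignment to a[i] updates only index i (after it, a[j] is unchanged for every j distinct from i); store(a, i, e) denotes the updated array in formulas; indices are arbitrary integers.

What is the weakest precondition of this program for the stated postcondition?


Working backward. After the program, the postcondition not ((buf[0] - 4 = -2 -> 2*g <= 1) or (3*k + g + 4 > -5 and 2*buf[r] - 8 > 2)) must hold; in canonical form it is not ((buf[0] = 2 -> 2*g <= 1) or (g + 3*k > -9 and 2*buf[r] > 10)).
Before c := 3*r: not ((buf[0] = 2 -> 2*g <= 1) or (g + 3*k > -9 and 2*buf[r] > 10))
Before buf[g + 1] := c + g - 7: not ((store(buf, g + 1, c + g - 7)[0] = 2 -> 2*g <= 1) or (g + 3*k > -9 and 2*store(buf, g + 1, c + g - 7)[r] > 10))
Answer: WP = not ((store(buf, g + 1, c + g - 7)[0] = 2 -> 2*g <= 1) or (g + 3*k > -9 and 2*store(buf, g + 1, c + g - 7)[r] > 10))


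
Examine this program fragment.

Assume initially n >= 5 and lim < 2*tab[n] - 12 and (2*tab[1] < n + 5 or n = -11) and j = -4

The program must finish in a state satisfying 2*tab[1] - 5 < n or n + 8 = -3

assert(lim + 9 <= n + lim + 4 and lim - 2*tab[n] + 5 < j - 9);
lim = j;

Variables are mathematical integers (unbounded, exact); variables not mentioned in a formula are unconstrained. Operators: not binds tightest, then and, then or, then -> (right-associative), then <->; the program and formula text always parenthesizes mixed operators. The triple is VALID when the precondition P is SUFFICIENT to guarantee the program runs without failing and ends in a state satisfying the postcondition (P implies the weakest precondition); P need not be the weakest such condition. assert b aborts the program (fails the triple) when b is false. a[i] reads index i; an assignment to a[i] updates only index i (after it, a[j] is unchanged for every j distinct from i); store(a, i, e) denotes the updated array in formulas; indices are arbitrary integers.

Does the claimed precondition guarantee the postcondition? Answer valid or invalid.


Working backward. After the program, the postcondition 2*tab[1] - 5 < n or n + 8 = -3 must hold; in canonical form it is 2*tab[1] < n + 5 or n = -11.
Before lim := j: 2*tab[1] < n + 5 or n = -11
Before assert lim + 9 <= n + lim + 4 and lim - 2*tab[n] + 5 < j - 9: n >= 5 and lim < 2*tab[n] + j - 14 and (2*tab[1] < n + 5 or n = -11)
The weakest precondition is n >= 5 and lim < 2*tab[n] + j - 14 and (2*tab[1] < n + 5 or n = -11).
Check whether n >= 5 and lim < 2*tab[n] - 12 and (2*tab[1] < n + 5 or n = -11) and j = -4 implies it.
Countermodel: at the initial state j = -4, lim = -1, n = 5, tab = {[1] = 0, [5] = 6, elsewhere 0}, the precondition holds but the weakest precondition fails.
Answer: invalid


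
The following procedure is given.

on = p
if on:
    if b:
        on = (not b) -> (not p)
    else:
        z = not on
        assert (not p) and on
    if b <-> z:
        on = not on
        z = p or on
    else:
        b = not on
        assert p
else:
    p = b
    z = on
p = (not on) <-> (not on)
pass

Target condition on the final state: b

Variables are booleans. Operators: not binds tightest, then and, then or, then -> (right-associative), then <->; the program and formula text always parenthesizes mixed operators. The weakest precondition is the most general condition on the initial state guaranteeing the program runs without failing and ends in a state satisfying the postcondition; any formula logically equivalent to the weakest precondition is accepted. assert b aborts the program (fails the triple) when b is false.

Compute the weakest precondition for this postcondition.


Working backward. After the program, b must hold.
Before skip: b
Before p := (not on) <-> (not on): b
Then branch requires (b -> (((b <-> z) -> b) and ((not (b <-> z)) -> (p and (not ((not b) -> (not p))))))) and ((not b) -> ((not p) and on and ((b <-> (not on)) -> b) and ((not (b <-> (not on))) -> (p and (not on))))); else branch requires b.
Before the if: (on -> ((b -> (((b <-> z) -> b) and ((not (b <-> z)) -> (p and (not ((not b) -> (not p))))))) and ((not b) -> ((not p) and on and ((b <-> (not on)) -> b) and ((not (b <-> (not on))) -> (p and (not on))))))) and ((not on) -> b)
Before on := p: (p -> ((b -> (((b <-> z) -> b) and ((not (b <-> z)) -> (p and (not ((not b) -> (not p))))))) and b)) and ((not p) -> b)
Answer: WP = (p -> ((b -> (((b <-> z) -> b) and ((not (b <-> z)) -> (p and (not ((not b) -> (not p))))))) and b)) and ((not p) -> b)


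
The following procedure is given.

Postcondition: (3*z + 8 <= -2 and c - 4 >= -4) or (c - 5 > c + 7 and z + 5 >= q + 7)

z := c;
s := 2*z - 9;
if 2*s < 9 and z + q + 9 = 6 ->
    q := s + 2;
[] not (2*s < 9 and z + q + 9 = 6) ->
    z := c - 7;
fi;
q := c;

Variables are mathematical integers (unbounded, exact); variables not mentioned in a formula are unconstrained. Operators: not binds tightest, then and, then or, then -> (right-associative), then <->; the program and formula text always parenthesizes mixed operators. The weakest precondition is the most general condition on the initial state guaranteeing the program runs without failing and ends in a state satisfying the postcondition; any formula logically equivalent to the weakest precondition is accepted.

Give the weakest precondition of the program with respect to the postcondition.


Working backward. After the program, the postcondition (3*z + 8 <= -2 and c - 4 >= -4) or (c - 5 > c + 7 and z + 5 >= q + 7) must hold; in canonical form it is 3*z <= -10 and c >= 0.
Before q := c: 3*z <= -10 and c >= 0
Then branch requires 3*z <= -10 and c >= 0; else branch requires 3*c <= 11 and c >= 0.
Before the if: ((2*s < 9 and q + z = -3) -> (3*z <= -10 and c >= 0)) and ((not (2*s < 9 and q + z = -3)) -> (3*c <= 11 and c >= 0))
Before s := 2*z - 9: ((4*z < 27 and q + z = -3) -> (3*z <= -10 and c >= 0)) and ((not (4*z < 27 and q + z = -3)) -> (3*c <= 11 and c >= 0))
Before z := c: ((4*c < 27 and c + q = -3) -> (3*c <= -10 and c >= 0)) and ((not (4*c < 27 and c + q = -3)) -> (3*c <= 11 and c >= 0))
Answer: WP = ((4*c < 27 and c + q = -3) -> (3*c <= -10 and c >= 0)) and ((not (4*c < 27 and c + q = -3)) -> (3*c <= 11 and c >= 0))


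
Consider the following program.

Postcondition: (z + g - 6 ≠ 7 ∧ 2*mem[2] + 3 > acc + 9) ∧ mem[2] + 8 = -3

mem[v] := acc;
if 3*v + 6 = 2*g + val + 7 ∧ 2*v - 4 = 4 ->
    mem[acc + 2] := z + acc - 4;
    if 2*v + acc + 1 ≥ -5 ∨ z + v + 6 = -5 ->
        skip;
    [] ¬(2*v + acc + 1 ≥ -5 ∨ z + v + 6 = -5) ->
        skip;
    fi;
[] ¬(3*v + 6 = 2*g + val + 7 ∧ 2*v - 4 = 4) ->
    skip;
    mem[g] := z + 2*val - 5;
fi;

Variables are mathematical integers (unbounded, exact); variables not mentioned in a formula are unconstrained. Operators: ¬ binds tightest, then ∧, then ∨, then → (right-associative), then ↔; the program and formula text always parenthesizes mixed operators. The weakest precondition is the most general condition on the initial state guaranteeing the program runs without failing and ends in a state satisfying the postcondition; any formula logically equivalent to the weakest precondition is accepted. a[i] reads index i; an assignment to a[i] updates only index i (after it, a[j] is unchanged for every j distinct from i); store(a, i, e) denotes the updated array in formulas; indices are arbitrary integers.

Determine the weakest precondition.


Working backward. After the program, the postcondition (z + g - 6 ≠ 7 ∧ 2*mem[2] + 3 > acc + 9) ∧ mem[2] + 8 = -3 must hold; in canonical form it is g + z ≠ 13 ∧ 2*mem[2] > acc + 6 ∧ mem[2] = -11.
Then branch requires ((acc + 2*v ≥ -6 ∨ v + z = -11) → (g + z ≠ 13 ∧ 2*store(mem, acc + 2, acc + z - 4)[2] > acc + 6 ∧ store(mem, acc + 2, acc + z - 4)[2] = -11)) ∧ ((¬(acc + 2*v ≥ -6 ∨ v + z = -11)) → (g + z ≠ 13 ∧ 2*store(mem, acc + 2, acc + z - 4)[2] > acc + 6 ∧ store(mem, acc + 2, acc + z - 4)[2] = -11)); else branch requires g + z ≠ 13 ∧ 2*store(mem, g, 2*val + z - 5)[2] > acc + 6 ∧ store(mem, g, 2*val + z - 5)[2] = -11.
Before the if: ((3*v = 2*g + val + 1 ∧ 2*v = 8) → (((acc + 2*v ≥ -6 ∨ v + z = -11) → (g + z ≠ 13 ∧ 2*store(mem, acc + 2, acc + z - 4)[2] > acc + 6 ∧ store(mem, acc + 2, acc + z - 4)[2] = -11)) ∧ ((¬(acc + 2*v ≥ -6 ∨ v + z = -11)) → (g + z ≠ 13 ∧ 2*store(mem, acc + 2, acc + z - 4)[2] > acc + 6 ∧ store(mem, acc + 2, acc + z - 4)[2] = -11)))) ∧ ((¬(3*v = 2*g + val + 1 ∧ 2*v = 8)) → (g + z ≠ 13 ∧ 2*store(mem, g, 2*val + z - 5)[2] > acc + 6 ∧ store(mem, g, 2*val + z - 5)[2] = -11))
Before mem[v] := acc: ((3*v = 2*g + val + 1 ∧ 2*v = 8) → (((acc + 2*v ≥ -6 ∨ v + z = -11) → (g + z ≠ 13 ∧ 2*store(store(mem, v, acc), acc + 2, acc + z - 4)[2] > acc + 6 ∧ store(store(mem, v, acc), acc + 2, acc + z - 4)[2] = -11)) ∧ ((¬(acc + 2*v ≥ -6 ∨ v + z = -11)) → (g + z ≠ 13 ∧ 2*store(store(mem, v, acc), acc + 2, acc + z - 4)[2] > acc + 6 ∧ store(store(mem, v, acc), acc + 2, acc + z - 4)[2] = -11)))) ∧ ((¬(3*v = 2*g + val + 1 ∧ 2*v = 8)) → (g + z ≠ 13 ∧ 2*store(store(mem, v, acc), g, 2*val + z - 5)[2] > acc + 6 ∧ store(store(mem, v, acc), g, 2*val + z - 5)[2] = -11))
Answer: WP = ((3*v = 2*g + val + 1 ∧ 2*v = 8) → (((acc + 2*v ≥ -6 ∨ v + z = -11) → (g + z ≠ 13 ∧ 2*store(store(mem, v, acc), acc + 2, acc + z - 4)[2] > acc + 6 ∧ store(store(mem, v, acc), acc + 2, acc + z - 4)[2] = -11)) ∧ ((¬(acc + 2*v ≥ -6 ∨ v + z = -11)) → (g + z ≠ 13 ∧ 2*store(store(mem, v, acc), acc + 2, acc + z - 4)[2] > acc + 6 ∧ store(store(mem, v, acc), acc + 2, acc + z - 4)[2] = -11)))) ∧ ((¬(3*v = 2*g + val + 1 ∧ 2*v = 8)) → (g + z ≠ 13 ∧ 2*store(store(mem, v, acc), g, 2*val + z - 5)[2] > acc + 6 ∧ store(store(mem, v, acc), g, 2*val + z - 5)[2] = -11))


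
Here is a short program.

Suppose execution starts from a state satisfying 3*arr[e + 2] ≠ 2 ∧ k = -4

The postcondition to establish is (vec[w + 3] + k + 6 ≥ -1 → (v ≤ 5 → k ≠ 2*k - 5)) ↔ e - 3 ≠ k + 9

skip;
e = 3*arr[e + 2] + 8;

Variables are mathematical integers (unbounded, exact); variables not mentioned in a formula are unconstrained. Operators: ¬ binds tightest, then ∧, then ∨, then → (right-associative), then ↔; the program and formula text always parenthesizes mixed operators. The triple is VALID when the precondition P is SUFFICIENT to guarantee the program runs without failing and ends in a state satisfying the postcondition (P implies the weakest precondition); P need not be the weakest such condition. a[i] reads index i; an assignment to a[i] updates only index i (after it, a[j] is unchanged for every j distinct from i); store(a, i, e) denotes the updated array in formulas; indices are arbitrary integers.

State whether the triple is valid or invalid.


Working backward. After the program, the postcondition (vec[w + 3] + k + 6 ≥ -1 → (v ≤ 5 → k ≠ 2*k - 5)) ↔ e - 3 ≠ k + 9 must hold; in canonical form it is (vec[w + 3] + k ≥ -7 → (v ≤ 5 → k ≠ 5)) ↔ e ≠ k + 12.
Before e := 3*arr[e + 2] + 8: (vec[w + 3] + k ≥ -7 → (v ≤ 5 → k ≠ 5)) ↔ 3*arr[e + 2] ≠ k + 4
Before skip: (vec[w + 3] + k ≥ -7 → (v ≤ 5 → k ≠ 5)) ↔ 3*arr[e + 2] ≠ k + 4
The weakest precondition is (vec[w + 3] + k ≥ -7 → (v ≤ 5 → k ≠ 5)) ↔ 3*arr[e + 2] ≠ k + 4.
Check whether 3*arr[e + 2] ≠ 2 ∧ k = -4 implies it.
Countermodel: at the initial state arr = {[0] = 0, [3] = 0, elsewhere 0}, e = -2, k = -4, v = 0, vec = {[0] = 0, [3] = 0, elsewhere 0}, w = 0, the precondition holds but the weakest precondition fails.
Answer: invalid


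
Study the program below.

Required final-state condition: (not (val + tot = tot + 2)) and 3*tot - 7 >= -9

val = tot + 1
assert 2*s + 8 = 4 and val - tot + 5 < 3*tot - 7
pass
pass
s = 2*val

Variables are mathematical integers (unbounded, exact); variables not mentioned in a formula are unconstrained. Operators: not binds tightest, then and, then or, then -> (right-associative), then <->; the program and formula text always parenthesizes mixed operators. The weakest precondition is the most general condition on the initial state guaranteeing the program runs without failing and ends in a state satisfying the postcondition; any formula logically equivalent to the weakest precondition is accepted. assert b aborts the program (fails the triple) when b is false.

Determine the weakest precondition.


Working backward. After the program, the postcondition (not (val + tot = tot + 2)) and 3*tot - 7 >= -9 must hold; in canonical form it is (not (val = 2)) and 3*tot >= -2.
Before s := 2*val: (not (val = 2)) and 3*tot >= -2
Before skip: (not (val = 2)) and 3*tot >= -2
Before skip: (not (val = 2)) and 3*tot >= -2
Before assert 2*s + 8 = 4 and val - tot + 5 < 3*tot - 7: 2*s = -4 and val < 4*tot - 12 and (not (val = 2)) and 3*tot >= -2
Before val := tot + 1: 2*s = -4 and 3*tot > 13 and (not (tot = 1)) and 3*tot >= -2
Answer: WP = 2*s = -4 and 3*tot > 13 and (not (tot = 1)) and 3*tot >= -2


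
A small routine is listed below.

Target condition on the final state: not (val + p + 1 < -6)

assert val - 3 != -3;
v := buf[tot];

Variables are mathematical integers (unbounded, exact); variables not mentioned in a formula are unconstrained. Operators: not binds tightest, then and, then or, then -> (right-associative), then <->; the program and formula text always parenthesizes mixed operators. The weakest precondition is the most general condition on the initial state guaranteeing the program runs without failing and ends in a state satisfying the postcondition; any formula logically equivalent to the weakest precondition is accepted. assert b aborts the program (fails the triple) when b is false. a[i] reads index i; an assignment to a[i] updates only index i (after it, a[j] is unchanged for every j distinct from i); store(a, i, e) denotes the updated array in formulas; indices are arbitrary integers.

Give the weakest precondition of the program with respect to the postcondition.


Working backward. After the program, the postcondition not (val + p + 1 < -6) must hold; in canonical form it is not (p + val < -7).
Before v := buf[tot]: not (p + val < -7)
Before assert val - 3 != -3: val != 0 and (not (p + val < -7))
Answer: WP = val != 0 and (not (p + val < -7))


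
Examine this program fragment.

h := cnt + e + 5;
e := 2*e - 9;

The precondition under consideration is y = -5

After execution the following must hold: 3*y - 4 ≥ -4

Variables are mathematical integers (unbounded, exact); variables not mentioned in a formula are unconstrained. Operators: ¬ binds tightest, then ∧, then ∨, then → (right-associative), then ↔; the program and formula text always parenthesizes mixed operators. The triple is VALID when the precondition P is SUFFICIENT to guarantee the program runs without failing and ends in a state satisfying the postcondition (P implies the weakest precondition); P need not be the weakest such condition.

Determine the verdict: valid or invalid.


Working backward. After the program, the postcondition 3*y - 4 ≥ -4 must hold; in canonical form it is 3*y ≥ 0.
Before e := 2*e - 9: 3*y ≥ 0
Before h := cnt + e + 5: 3*y ≥ 0
The weakest precondition is 3*y ≥ 0.
Check whether y = -5 implies it.
Countermodel: at the initial state y = -5, the precondition holds but the weakest precondition fails.
Answer: invalid


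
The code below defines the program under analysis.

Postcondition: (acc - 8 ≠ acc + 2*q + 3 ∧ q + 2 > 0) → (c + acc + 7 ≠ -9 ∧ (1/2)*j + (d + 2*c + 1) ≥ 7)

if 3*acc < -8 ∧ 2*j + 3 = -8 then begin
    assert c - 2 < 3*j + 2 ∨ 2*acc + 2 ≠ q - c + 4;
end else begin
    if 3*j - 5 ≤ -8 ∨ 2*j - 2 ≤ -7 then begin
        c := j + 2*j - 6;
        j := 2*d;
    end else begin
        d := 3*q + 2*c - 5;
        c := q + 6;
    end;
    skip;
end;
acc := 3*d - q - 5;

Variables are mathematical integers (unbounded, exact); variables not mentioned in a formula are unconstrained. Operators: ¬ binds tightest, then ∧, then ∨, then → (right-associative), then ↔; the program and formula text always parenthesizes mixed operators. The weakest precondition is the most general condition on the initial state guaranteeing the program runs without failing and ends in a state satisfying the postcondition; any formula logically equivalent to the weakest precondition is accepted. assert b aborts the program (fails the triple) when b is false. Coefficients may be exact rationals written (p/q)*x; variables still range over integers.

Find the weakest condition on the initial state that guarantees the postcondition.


Working backward. After the program, the postcondition (acc - 8 ≠ acc + 2*q + 3 ∧ q + 2 > 0) → (c + acc + 7 ≠ -9 ∧ (1/2)*j + (d + 2*c + 1) ≥ 7) must hold; in canonical form it is (2*q ≠ -11 ∧ q > -2) → (acc + c ≠ -16 ∧ 2*c + d + (1/2)*j ≥ 6).
Before acc := 3*d - q - 5: (2*q ≠ -11 ∧ q > -2) → (c + 3*d ≠ q - 11 ∧ 2*c + d + (1/2)*j ≥ 6)
Then branch requires (c < 3*j + 4 ∨ 2*acc + c ≠ q + 2) ∧ ((2*q ≠ -11 ∧ q > -2) → (c + 3*d ≠ q - 11 ∧ 2*c + d + (1/2)*j ≥ 6)); else branch requires ((3*j ≤ -3 ∨ 2*j ≤ -5) → ((2*q ≠ -11 ∧ q > -2) → (3*d + 3*j ≠ q - 5 ∧ 2*d + 6*j ≥ 18))) ∧ ((¬(3*j ≤ -3 ∨ 2*j ≤ -5)) → ((2*q ≠ -11 ∧ q > -2) → (6*c + 9*q ≠ -2 ∧ 2*c + (1/2)*j + 5*q ≥ -1))).
Before the if: ((3*acc < -8 ∧ 2*j = -11) → ((c < 3*j + 4 ∨ 2*acc + c ≠ q + 2) ∧ ((2*q ≠ -11 ∧ q > -2) → (c + 3*d ≠ q - 11 ∧ 2*c + d + (1/2)*j ≥ 6)))) ∧ ((¬(3*acc < -8 ∧ 2*j = -11)) → (((3*j ≤ -3 ∨ 2*j ≤ -5) → ((2*q ≠ -11 ∧ q > -2) → (3*d + 3*j ≠ q - 5 ∧ 2*d + 6*j ≥ 18))) ∧ ((¬(3*j ≤ -3 ∨ 2*j ≤ -5)) → ((2*q ≠ -11 ∧ q > -2) → (6*c + 9*q ≠ -2 ∧ 2*c + (1/2)*j + 5*q ≥ -1)))))
Answer: WP = ((3*acc < -8 ∧ 2*j = -11) → ((c < 3*j + 4 ∨ 2*acc + c ≠ q + 2) ∧ ((2*q ≠ -11 ∧ q > -2) → (c + 3*d ≠ q - 11 ∧ 2*c + d + (1/2)*j ≥ 6)))) ∧ ((¬(3*acc < -8 ∧ 2*j = -11)) → (((3*j ≤ -3 ∨ 2*j ≤ -5) → ((2*q ≠ -11 ∧ q > -2) → (3*d + 3*j ≠ q - 5 ∧ 2*d + 6*j ≥ 18))) ∧ ((¬(3*j ≤ -3 ∨ 2*j ≤ -5)) → ((2*q ≠ -11 ∧ q > -2) → (6*c + 9*q ≠ -2 ∧ 2*c + (1/2)*j + 5*q ≥ -1)))))


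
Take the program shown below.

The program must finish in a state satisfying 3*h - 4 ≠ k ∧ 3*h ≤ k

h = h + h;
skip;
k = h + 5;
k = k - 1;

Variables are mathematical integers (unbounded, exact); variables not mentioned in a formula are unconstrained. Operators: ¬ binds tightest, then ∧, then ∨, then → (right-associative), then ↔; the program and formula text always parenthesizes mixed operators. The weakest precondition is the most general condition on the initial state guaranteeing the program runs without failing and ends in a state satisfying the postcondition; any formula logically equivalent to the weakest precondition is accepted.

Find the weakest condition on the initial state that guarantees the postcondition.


Working backward. After the program, the postcondition 3*h - 4 ≠ k ∧ 3*h ≤ k must hold; in canonical form it is 3*h ≠ k + 4 ∧ 3*h ≤ k.
Before k := k - 1: 3*h ≠ k + 3 ∧ 3*h ≤ k - 1
Before k := h + 5: 2*h ≠ 8 ∧ 2*h ≤ 4
Before skip: 2*h ≠ 8 ∧ 2*h ≤ 4
Before h := h + h: 4*h ≠ 8 ∧ 4*h ≤ 4
Answer: WP = 4*h ≠ 8 ∧ 4*h ≤ 4


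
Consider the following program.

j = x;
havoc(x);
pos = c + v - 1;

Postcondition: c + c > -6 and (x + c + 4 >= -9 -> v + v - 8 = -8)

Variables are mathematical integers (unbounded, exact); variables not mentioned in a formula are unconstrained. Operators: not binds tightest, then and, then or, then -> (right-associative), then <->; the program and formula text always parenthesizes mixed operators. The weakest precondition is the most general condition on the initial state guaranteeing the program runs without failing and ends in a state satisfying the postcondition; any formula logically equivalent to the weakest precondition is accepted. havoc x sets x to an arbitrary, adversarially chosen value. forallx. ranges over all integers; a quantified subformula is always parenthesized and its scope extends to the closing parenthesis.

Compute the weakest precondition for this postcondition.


Working backward. After the program, the postcondition c + c > -6 and (x + c + 4 >= -9 -> v + v - 8 = -8) must hold; in canonical form it is 2*c > -6 and (c + x >= -13 -> 2*v = 0).
Before pos := c + v - 1: 2*c > -6 and (c + x >= -13 -> 2*v = 0)
Before havoc x: forall x_1. (2*c > -6 and (c + x_1 >= -13 -> 2*v = 0))
Before j := x: forall x_1. (2*c > -6 and (c + x_1 >= -13 -> 2*v = 0))
Answer: WP = forall x_1. (2*c > -6 and (c + x_1 >= -13 -> 2*v = 0))


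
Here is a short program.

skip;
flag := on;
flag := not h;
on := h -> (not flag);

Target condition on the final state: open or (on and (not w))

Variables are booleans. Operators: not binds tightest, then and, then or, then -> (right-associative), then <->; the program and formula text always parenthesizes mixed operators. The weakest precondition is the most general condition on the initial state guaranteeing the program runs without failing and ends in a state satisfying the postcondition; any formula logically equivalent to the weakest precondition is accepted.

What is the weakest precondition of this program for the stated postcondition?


Working backward. After the program, open or (on and (not w)) must hold.
Before on := h -> (not flag): open or ((h -> (not flag)) and (not w))
Before flag := not h: open or (not w)
Before flag := on: open or (not w)
Before skip: open or (not w)
Answer: WP = open or (not w)


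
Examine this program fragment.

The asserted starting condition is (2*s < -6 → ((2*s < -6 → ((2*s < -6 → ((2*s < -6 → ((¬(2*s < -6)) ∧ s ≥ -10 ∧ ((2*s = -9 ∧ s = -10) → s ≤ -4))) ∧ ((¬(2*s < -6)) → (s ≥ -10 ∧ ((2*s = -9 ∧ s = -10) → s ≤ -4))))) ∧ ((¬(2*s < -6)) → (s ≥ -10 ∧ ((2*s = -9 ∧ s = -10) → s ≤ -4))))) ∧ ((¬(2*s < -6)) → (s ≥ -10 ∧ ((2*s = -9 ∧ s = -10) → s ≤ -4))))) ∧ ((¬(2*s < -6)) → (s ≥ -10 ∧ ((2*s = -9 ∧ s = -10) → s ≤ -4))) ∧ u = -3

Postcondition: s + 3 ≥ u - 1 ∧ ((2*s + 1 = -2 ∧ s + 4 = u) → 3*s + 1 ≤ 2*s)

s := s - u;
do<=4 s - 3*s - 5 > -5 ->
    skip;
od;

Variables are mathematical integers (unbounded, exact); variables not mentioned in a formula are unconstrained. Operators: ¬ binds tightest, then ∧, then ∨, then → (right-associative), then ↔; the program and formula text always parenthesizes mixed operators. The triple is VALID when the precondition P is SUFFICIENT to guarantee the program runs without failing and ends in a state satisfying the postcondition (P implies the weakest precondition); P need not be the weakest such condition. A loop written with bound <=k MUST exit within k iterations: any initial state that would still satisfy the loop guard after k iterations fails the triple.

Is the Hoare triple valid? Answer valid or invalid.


Working backward. After the program, the postcondition s + 3 ≥ u - 1 ∧ ((2*s + 1 = -2 ∧ s + 4 = u) → 3*s + 1 ≤ 2*s) must hold; in canonical form it is s ≥ u - 4 ∧ ((2*s = -3 ∧ s = u - 4) → s ≤ -1).
Before the loop (bound <=4), unroll the exhaustion recursion (WP_0 = exit-now case; WP_j = one more guarded iteration, up to j = 4):
  WP_0: (¬(2*s < 0)) ∧ s ≥ u - 4 ∧ ((2*s = -3 ∧ s = u - 4) → s ≤ -1)
  WP_1: (2*s < 0 → ((¬(2*s < 0)) ∧ s ≥ u - 4 ∧ ((2*s = -3 ∧ s = u - 4) → s ≤ -1))) ∧ ((¬(2*s < 0)) → (s ≥ u - 4 ∧ ((2*s = -3 ∧ s = u - 4) → s ≤ -1)))
  WP_2: (2*s < 0 → ((2*s < 0 → ((¬(2*s < 0)) ∧ s ≥ u - 4 ∧ ((2*s = -3 ∧ s = u - 4) → s ≤ -1))) ∧ ((¬(2*s < 0)) → (s ≥ u - 4 ∧ ((2*s = -3 ∧ s = u - 4) → s ≤ -1))))) ∧ ((¬(2*s < 0)) → (s ≥ u - 4 ∧ ((2*s = -3 ∧ s = u - 4) → s ≤ -1)))
  WP_3: (2*s < 0 → ((2*s < 0 → ((2*s < 0 → ((¬(2*s < 0)) ∧ s ≥ u - 4 ∧ ((2*s = -3 ∧ s = u - 4) → s ≤ -1))) ∧ ((¬(2*s < 0)) → (s ≥ u - 4 ∧ ((2*s = -3 ∧ s = u - 4) → s ≤ -1))))) ∧ ((¬(2*s < 0)) → (s ≥ u - 4 ∧ ((2*s = -3 ∧ s = u - 4) → s ≤ -1))))) ∧ ((¬(2*s < 0)) → (s ≥ u - 4 ∧ ((2*s = -3 ∧ s = u - 4) → s ≤ -1)))
  WP_4: (2*s < 0 → ((2*s < 0 → ((2*s < 0 → ((2*s < 0 → ((¬(2*s < 0)) ∧ s ≥ u - 4 ∧ ((2*s = -3 ∧ s = u - 4) → s ≤ -1))) ∧ ((¬(2*s < 0)) → (s ≥ u - 4 ∧ ((2*s = -3 ∧ s = u - 4) → s ≤ -1))))) ∧ ((¬(2*s < 0)) → (s ≥ u - 4 ∧ ((2*s = -3 ∧ s = u - 4) → s ≤ -1))))) ∧ ((¬(2*s < 0)) → (s ≥ u - 4 ∧ ((2*s = -3 ∧ s = u - 4) → s ≤ -1))))) ∧ ((¬(2*s < 0)) → (s ≥ u - 4 ∧ ((2*s = -3 ∧ s = u - 4) → s ≤ -1)))
So before the loop: (2*s < 0 → ((2*s < 0 → ((2*s < 0 → ((2*s < 0 → ((¬(2*s < 0)) ∧ s ≥ u - 4 ∧ ((2*s = -3 ∧ s = u - 4) → s ≤ -1))) ∧ ((¬(2*s < 0)) → (s ≥ u - 4 ∧ ((2*s = -3 ∧ s = u - 4) → s ≤ -1))))) ∧ ((¬(2*s < 0)) → (s ≥ u - 4 ∧ ((2*s = -3 ∧ s = u - 4) → s ≤ -1))))) ∧ ((¬(2*s < 0)) → (s ≥ u - 4 ∧ ((2*s = -3 ∧ s = u - 4) → s ≤ -1))))) ∧ ((¬(2*s < 0)) → (s ≥ u - 4 ∧ ((2*s = -3 ∧ s = u - 4) → s ≤ -1)))
Before s := s - u: (2*s < 2*u → ((2*s < 2*u → ((2*s < 2*u → ((2*s < 2*u → ((¬(2*s < 2*u)) ∧ s ≥ 2*u - 4 ∧ ((2*s = 2*u - 3 ∧ s = 2*u - 4) → s ≤ u - 1))) ∧ ((¬(2*s < 2*u)) → (s ≥ 2*u - 4 ∧ ((2*s = 2*u - 3 ∧ s = 2*u - 4) → s ≤ u - 1))))) ∧ ((¬(2*s < 2*u)) → (s ≥ 2*u - 4 ∧ ((2*s = 2*u - 3 ∧ s = 2*u - 4) → s ≤ u - 1))))) ∧ ((¬(2*s < 2*u)) → (s ≥ 2*u - 4 ∧ ((2*s = 2*u - 3 ∧ s = 2*u - 4) → s ≤ u - 1))))) ∧ ((¬(2*s < 2*u)) → (s ≥ 2*u - 4 ∧ ((2*s = 2*u - 3 ∧ s = 2*u - 4) → s ≤ u - 1)))
The weakest precondition is (2*s < 2*u → ((2*s < 2*u → ((2*s < 2*u → ((2*s < 2*u → ((¬(2*s < 2*u)) ∧ s ≥ 2*u - 4 ∧ ((2*s = 2*u - 3 ∧ s = 2*u - 4) → s ≤ u - 1))) ∧ ((¬(2*s < 2*u)) → (s ≥ 2*u - 4 ∧ ((2*s = 2*u - 3 ∧ s = 2*u - 4) → s ≤ u - 1))))) ∧ ((¬(2*s < 2*u)) → (s ≥ 2*u - 4 ∧ ((2*s = 2*u - 3 ∧ s = 2*u - 4) → s ≤ u - 1))))) ∧ ((¬(2*s < 2*u)) → (s ≥ 2*u - 4 ∧ ((2*s = 2*u - 3 ∧ s = 2*u - 4) → s ≤ u - 1))))) ∧ ((¬(2*s < 2*u)) → (s ≥ 2*u - 4 ∧ ((2*s = 2*u - 3 ∧ s = 2*u - 4) → s ≤ u - 1))).
Check whether (2*s < -6 → ((2*s < -6 → ((2*s < -6 → ((2*s < -6 → ((¬(2*s < -6)) ∧ s ≥ -10 ∧ ((2*s = -9 ∧ s = -10) → s ≤ -4))) ∧ ((¬(2*s < -6)) → (s ≥ -10 ∧ ((2*s = -9 ∧ s = -10) → s ≤ -4))))) ∧ ((¬(2*s < -6)) → (s ≥ -10 ∧ ((2*s = -9 ∧ s = -10) → s ≤ -4))))) ∧ ((¬(2*s < -6)) → (s ≥ -10 ∧ ((2*s = -9 ∧ s = -10) → s ≤ -4))))) ∧ ((¬(2*s < -6)) → (s ≥ -10 ∧ ((2*s = -9 ∧ s = -10) → s ≤ -4))) ∧ u = -3 implies it.
Every state satisfying the precondition satisfies the weakest precondition: the implication holds.
Answer: valid


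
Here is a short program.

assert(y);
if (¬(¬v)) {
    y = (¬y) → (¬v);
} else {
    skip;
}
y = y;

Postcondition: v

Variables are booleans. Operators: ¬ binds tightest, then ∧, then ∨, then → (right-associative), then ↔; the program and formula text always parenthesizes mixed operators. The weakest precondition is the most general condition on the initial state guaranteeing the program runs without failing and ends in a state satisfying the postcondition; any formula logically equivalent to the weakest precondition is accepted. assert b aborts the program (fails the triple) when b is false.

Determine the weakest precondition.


Working backward. After the program, v must hold.
Before y := y: v
Then branch requires v; else branch requires v.
Before the if: (¬v) → v
Before assert y: y ∧ ((¬v) → v)
Answer: WP = y ∧ ((¬v) → v)


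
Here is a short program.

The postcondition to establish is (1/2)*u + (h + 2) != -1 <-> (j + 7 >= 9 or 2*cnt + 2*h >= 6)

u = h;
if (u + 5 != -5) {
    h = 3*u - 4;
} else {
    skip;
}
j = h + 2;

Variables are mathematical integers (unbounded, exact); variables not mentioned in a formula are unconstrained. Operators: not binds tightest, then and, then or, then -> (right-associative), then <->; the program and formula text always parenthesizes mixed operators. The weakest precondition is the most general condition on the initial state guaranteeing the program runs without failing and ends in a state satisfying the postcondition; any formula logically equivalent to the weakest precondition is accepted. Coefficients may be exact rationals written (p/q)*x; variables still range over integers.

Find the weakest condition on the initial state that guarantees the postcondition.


Working backward. After the program, the postcondition (1/2)*u + (h + 2) != -1 <-> (j + 7 >= 9 or 2*cnt + 2*h >= 6) must hold; in canonical form it is h + (1/2)*u != -3 <-> (j >= 2 or 2*cnt + 2*h >= 6).
Before j := h + 2: h + (1/2)*u != -3 <-> (h >= 0 or 2*cnt + 2*h >= 6)
Then branch requires (7/2)*u != 1 <-> (3*u >= 4 or 2*cnt + 6*u >= 14); else branch requires h + (1/2)*u != -3 <-> (h >= 0 or 2*cnt + 2*h >= 6).
Before the if: (u != -10 -> ((7/2)*u != 1 <-> (3*u >= 4 or 2*cnt + 6*u >= 14))) and ((not (u != -10)) -> (h + (1/2)*u != -3 <-> (h >= 0 or 2*cnt + 2*h >= 6)))
Before u := h: (h != -10 -> ((7/2)*h != 1 <-> (3*h >= 4 or 2*cnt + 6*h >= 14))) and ((not (h != -10)) -> ((3/2)*h != -3 <-> (h >= 0 or 2*cnt + 2*h >= 6)))
Answer: WP = (h != -10 -> ((7/2)*h != 1 <-> (3*h >= 4 or 2*cnt + 6*h >= 14))) and ((not (h != -10)) -> ((3/2)*h != -3 <-> (h >= 0 or 2*cnt + 2*h >= 6)))


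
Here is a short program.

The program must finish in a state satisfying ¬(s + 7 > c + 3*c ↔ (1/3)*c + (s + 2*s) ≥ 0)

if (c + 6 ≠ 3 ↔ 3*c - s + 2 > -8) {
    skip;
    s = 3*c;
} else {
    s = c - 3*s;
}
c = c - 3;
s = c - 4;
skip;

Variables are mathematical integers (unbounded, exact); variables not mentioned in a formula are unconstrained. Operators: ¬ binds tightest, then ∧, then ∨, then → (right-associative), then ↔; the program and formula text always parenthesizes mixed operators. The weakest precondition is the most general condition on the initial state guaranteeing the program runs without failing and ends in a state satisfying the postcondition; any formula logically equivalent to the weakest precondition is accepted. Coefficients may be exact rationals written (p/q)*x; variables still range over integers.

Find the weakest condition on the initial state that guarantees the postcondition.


Working backward. After the program, the postcondition ¬(s + 7 > c + 3*c ↔ (1/3)*c + (s + 2*s) ≥ 0) must hold; in canonical form it is ¬(s > 4*c - 7 ↔ (1/3)*c + 3*s ≥ 0).
Before skip: ¬(s > 4*c - 7 ↔ (1/3)*c + 3*s ≥ 0)
Before s := c - 4: ¬(3*c < 3 ↔ (10/3)*c ≥ 12)
Before c := c - 3: ¬(3*c < 12 ↔ (10/3)*c ≥ 22)
Then branch requires ¬(3*c < 12 ↔ (10/3)*c ≥ 22); else branch requires ¬(3*c < 12 ↔ (10/3)*c ≥ 22).
Before the if: ((c ≠ -3 ↔ 3*c > s - 10) → (¬(3*c < 12 ↔ (10/3)*c ≥ 22))) ∧ ((¬(c ≠ -3 ↔ 3*c > s - 10)) → (¬(3*c < 12 ↔ (10/3)*c ≥ 22)))
Answer: WP = ((c ≠ -3 ↔ 3*c > s - 10) → (¬(3*c < 12 ↔ (10/3)*c ≥ 22))) ∧ ((¬(c ≠ -3 ↔ 3*c > s - 10)) → (¬(3*c < 12 ↔ (10/3)*c ≥ 22)))


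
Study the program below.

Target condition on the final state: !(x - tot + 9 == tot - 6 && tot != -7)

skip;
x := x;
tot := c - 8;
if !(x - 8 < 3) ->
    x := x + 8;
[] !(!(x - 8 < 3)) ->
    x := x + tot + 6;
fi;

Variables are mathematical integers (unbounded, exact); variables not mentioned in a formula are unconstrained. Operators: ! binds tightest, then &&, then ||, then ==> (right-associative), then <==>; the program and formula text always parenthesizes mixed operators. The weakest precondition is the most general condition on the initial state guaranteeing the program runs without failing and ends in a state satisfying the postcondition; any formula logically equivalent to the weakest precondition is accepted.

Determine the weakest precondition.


Working backward. After the program, the postcondition !(x - tot + 9 == tot - 6 && tot != -7) must hold; in canonical form it is !(x == 2*tot - 15 && tot != -7).
Then branch requires !(x == 2*tot - 23 && tot != -7); else branch requires !(x == tot - 21 && tot != -7).
Before the if: ((!(x < 11)) ==> (!(x == 2*tot - 23 && tot != -7))) && (x < 11 ==> (!(x == tot - 21 && tot != -7)))
Before tot := c - 8: ((!(x < 11)) ==> (!(x == 2*c - 39 && c != 1))) && (x < 11 ==> (!(x == c - 29 && c != 1)))
Before x := x: ((!(x < 11)) ==> (!(x == 2*c - 39 && c != 1))) && (x < 11 ==> (!(x == c - 29 && c != 1)))
Before skip: ((!(x < 11)) ==> (!(x == 2*c - 39 && c != 1))) && (x < 11 ==> (!(x == c - 29 && c != 1)))
Answer: WP = ((!(x < 11)) ==> (!(x == 2*c - 39 && c != 1))) && (x < 11 ==> (!(x == c - 29 && c != 1)))


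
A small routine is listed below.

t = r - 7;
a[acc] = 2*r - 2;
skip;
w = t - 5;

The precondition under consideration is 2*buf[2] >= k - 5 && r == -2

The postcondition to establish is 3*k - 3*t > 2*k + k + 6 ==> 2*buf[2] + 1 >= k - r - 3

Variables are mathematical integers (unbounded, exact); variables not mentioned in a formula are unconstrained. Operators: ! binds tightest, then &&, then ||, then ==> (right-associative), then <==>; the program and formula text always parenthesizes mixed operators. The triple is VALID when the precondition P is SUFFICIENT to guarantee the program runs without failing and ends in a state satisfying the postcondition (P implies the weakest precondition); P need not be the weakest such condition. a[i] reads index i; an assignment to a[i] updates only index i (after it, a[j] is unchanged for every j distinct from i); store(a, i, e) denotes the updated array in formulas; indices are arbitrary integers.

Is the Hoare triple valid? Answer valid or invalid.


Working backward. After the program, the postcondition 3*k - 3*t > 2*k + k + 6 ==> 2*buf[2] + 1 >= k - r - 3 must hold; in canonical form it is 3*t < -6 ==> 2*buf[2] + r >= k - 4.
Before w := t - 5: 3*t < -6 ==> 2*buf[2] + r >= k - 4
Before skip: 3*t < -6 ==> 2*buf[2] + r >= k - 4
Before a[acc] := 2*r - 2: 3*t < -6 ==> 2*buf[2] + r >= k - 4
Before t := r - 7: 3*r < 15 ==> 2*buf[2] + r >= k - 4
The weakest precondition is 3*r < 15 ==> 2*buf[2] + r >= k - 4.
Check whether 2*buf[2] >= k - 5 && r == -2 implies it.
Countermodel: at the initial state buf = {[2] = 0, elsewhere 0}, k = 3, r = -2, the precondition holds but the weakest precondition fails.
Answer: invalid
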